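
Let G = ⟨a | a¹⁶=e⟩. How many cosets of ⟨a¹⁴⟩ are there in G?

First find ord(a¹⁴) by computing successive powers:
  (a¹⁴)¹ = a¹⁴, (a¹⁴)² = a¹², (a¹⁴)³ = a¹⁰, (a¹⁴)⁴ = a⁸, (a¹⁴)⁵ = a⁶, (a¹⁴)⁶ = a⁴, (a¹⁴)⁷ = a², (a¹⁴)⁸ = e.
So |⟨a¹⁴⟩| = ord(a¹⁴) = 8. With |G| = 16, by Lagrange [G : ⟨a¹⁴⟩] = 16/8 = 2.

Answer: 2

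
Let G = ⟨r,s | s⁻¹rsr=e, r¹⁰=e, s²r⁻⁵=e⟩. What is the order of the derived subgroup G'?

G' = [G, G] is generated by all commutators. The generator-pair commutators are: [r, s] = r².
The subgroup they normally generate is {e, r², r⁴, r⁶, r⁸}, of order 5.
Check: |G/G'| = 20/5 = 4 is the order of the abelianisation.

Answer: 5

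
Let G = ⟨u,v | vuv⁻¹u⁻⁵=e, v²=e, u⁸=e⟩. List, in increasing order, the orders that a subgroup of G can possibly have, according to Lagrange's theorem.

|G| = 16 = 2⁴. By Lagrange's theorem the order of any subgroup divides 16; the divisors of 16 are 1, 2, 4, 8, 16.

Answer: 1, 2, 4, 8, 16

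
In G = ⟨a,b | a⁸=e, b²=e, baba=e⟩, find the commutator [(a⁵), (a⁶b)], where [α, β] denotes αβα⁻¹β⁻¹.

[(a⁵), (a⁶b)] = (a⁵)·(a⁶b)·(a⁵)⁻¹·(a⁶b)⁻¹.
  (a⁵) · (a⁶b) = a³b
  (a³b) · (a³) = b
  b · (a⁶b) = a²

Answer: a²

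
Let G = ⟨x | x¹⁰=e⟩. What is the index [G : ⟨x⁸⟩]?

First find ord(x⁸) by computing successive powers:
  (x⁸)¹ = x⁸, (x⁸)² = x⁶, (x⁸)³ = x⁴, (x⁸)⁴ = x², (x⁸)⁵ = e.
So |⟨x⁸⟩| = ord(x⁸) = 5. With |G| = 10, by Lagrange [G : ⟨x⁸⟩] = 10/5 = 2.

Answer: 2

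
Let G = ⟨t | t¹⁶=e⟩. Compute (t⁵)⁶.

Compute successive powers of (t⁵), reducing at each step:
  (t⁵)²: (t⁵) · t⁵ = t¹⁰
  (t⁵)³: (t¹⁰) · t⁵ = t¹⁵
  (t⁵)⁴: (t¹⁵) · t⁵ = t⁴
  (t⁵)⁵: (t⁴) · t⁵ = t⁹
  (t⁵)⁶: (t⁹) · t⁵ = t¹⁴

Answer: t¹⁴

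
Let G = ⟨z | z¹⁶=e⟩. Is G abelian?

G has a single generator, so G is cyclic and hence abelian.

Answer: Yes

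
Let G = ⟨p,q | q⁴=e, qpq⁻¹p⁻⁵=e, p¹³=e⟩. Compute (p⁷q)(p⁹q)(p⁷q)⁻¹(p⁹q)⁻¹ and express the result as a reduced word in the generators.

[(p⁷q), (p⁹q)] = (p⁷q)·(p⁹q)·(p⁷q)⁻¹·(p⁹q)⁻¹.
  (p⁷q) · (p⁹q) = q²
  (q²) · (p⁹q³) = p⁴q
  (p⁴q) · (p⁶q³) = p⁸

Answer: p⁸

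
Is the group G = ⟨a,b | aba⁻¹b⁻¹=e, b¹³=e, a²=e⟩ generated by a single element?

|G| = 26. The element ab has order 26 (its powers give 26 distinct elements), so ⟨ab⟩ = G and G is cyclic.

Answer: Yes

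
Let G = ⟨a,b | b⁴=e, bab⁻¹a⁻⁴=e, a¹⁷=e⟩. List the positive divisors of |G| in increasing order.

|G| = 68 = 2² · 17. By Lagrange's theorem the order of any subgroup divides 68; the divisors of 68 are 1, 2, 4, 17, 34, 68.

Answer: 1, 2, 4, 17, 34, 68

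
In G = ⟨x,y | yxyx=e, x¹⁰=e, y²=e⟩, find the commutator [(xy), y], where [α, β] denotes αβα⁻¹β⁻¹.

[(xy), y] = (xy)·y·(xy)⁻¹·y⁻¹.
  (xy) · y = x
  x · (xy) = x²y
  (x²y) · y = x²

Answer: x²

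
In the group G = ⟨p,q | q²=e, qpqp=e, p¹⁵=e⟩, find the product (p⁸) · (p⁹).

Compute (p⁸) · (p⁹) by multiplying left to right and reducing via the relations at each step:
  (p⁸) · p⁹ = p²

Answer: p²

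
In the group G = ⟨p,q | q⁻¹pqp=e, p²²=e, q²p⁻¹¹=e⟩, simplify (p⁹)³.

Compute successive powers of (p⁹), reducing at each step:
  (p⁹)²: (p⁹) · p⁹ = p¹⁸
  (p⁹)³: (p¹⁸) · p⁹ = p⁵

Answer: p⁵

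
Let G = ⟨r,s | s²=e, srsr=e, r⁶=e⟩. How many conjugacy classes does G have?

The conjugacy classes (representative and size) are:
  [e] (size 1), [r⁵] (size 2), [r⁴] (size 2), [r³] (size 1), [s] (size 3), [r³s] (size 3).
Class equation: 1 + 2 + 2 + 1 + 3 + 3 = 12 = |G|. So G has 6 conjugacy classes.

Answer: 6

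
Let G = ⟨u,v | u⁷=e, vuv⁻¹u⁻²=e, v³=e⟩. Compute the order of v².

Compute successive powers until reaching e:
  (v²)¹ = v², (v²)² = v, (v²)³ = e.
The smallest positive k with (v²)ᵏ = e is 3.

Answer: 3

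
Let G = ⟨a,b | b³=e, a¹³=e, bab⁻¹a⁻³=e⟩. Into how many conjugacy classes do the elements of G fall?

The conjugacy classes (representative and size) are:
  [e] (size 1), [a] (size 3), [a⁵] (size 3), [a¹⁰] (size 3), [a⁸] (size 3), [a¹⁰b] (size 13), [a⁷b²] (size 13).
Class equation: 1 + 3 + 3 + 3 + 3 + 13 + 13 = 39 = |G|. So G has 7 conjugacy classes.

Answer: 7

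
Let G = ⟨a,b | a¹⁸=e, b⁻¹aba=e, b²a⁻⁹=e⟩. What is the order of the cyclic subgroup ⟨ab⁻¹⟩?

|⟨ab⁻¹⟩| equals the order of ab⁻¹. Compute successive powers until reaching e:
  (ab⁻¹)¹ = ab⁻¹, (ab⁻¹)² = a⁹, (ab⁻¹)³ = ab, (ab⁻¹)⁴ = e.
The smallest positive k with (ab⁻¹)ᵏ = e is 4, so |⟨ab⁻¹⟩| = 4.

Answer: 4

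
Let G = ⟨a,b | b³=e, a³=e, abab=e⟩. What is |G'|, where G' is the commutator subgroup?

G' = [G, G] is generated by all commutators. The generator-pair commutators are: [a, b] = ab²a.
The subgroup they normally generate is {e, ab, a²b², ab²a}, of order 4.
Check: |G/G'| = 12/4 = 3 is the order of the abelianisation.

Answer: 4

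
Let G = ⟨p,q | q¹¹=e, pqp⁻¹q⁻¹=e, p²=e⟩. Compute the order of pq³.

Compute successive powers until reaching e:
  (pq³)¹ = pq³, (pq³)² = q⁶, (pq³)³ = pq⁹, (pq³)⁴ = q, (pq³)⁵ = pq⁴, (pq³)⁶ = q⁷, (pq³)⁷ = pq¹⁰, (pq³)⁸ = q², (pq³)⁹ = pq⁵, (pq³)¹⁰ = q⁸, (pq³)¹¹ = p, (pq³)¹² = q³, (pq³)¹³ = pq⁶, (pq³)¹⁴ = q⁹, (pq³)¹⁵ = pq, (pq³)¹⁶ = q⁴, (pq³)¹⁷ = pq⁷, (pq³)¹⁸ = q¹⁰, (pq³)¹⁹ = pq², (pq³)²⁰ = q⁵, (pq³)²¹ = pq⁸, (pq³)²² = e.
The smallest positive k with (pq³)ᵏ = e is 22.

Answer: 22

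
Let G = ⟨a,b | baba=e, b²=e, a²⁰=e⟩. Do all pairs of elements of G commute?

a·b = ab but b·a = a¹⁹b, so a·b ≠ b·a and G is not abelian.

Answer: No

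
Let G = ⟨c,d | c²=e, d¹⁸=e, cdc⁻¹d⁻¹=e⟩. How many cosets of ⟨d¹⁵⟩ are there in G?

First find ord(d¹⁵) by computing successive powers:
  (d¹⁵)¹ = d¹⁵, (d¹⁵)² = d¹², (d¹⁵)³ = d⁹, (d¹⁵)⁴ = d⁶, (d¹⁵)⁵ = d³, (d¹⁵)⁶ = e.
So |⟨d¹⁵⟩| = ord(d¹⁵) = 6. With |G| = 36, by Lagrange [G : ⟨d¹⁵⟩] = 36/6 = 6.

Answer: 6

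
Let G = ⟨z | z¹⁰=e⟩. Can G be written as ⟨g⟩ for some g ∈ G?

|G| = 10. The element z has order 10 (its powers give 10 distinct elements), so ⟨z⟩ = G and G is cyclic.

Answer: Yes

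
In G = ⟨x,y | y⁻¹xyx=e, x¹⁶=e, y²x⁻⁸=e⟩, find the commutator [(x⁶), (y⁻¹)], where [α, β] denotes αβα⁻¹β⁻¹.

[(x⁶), (y⁻¹)] = (x⁶)·(y⁻¹)·(x⁶)⁻¹·(y⁻¹)⁻¹.
  (x⁶) · (y⁻¹) = x⁶y⁻¹
  (x⁶y⁻¹) · (x¹⁰) = x⁴y
  (x⁴y) · y = x¹²

Answer: x¹²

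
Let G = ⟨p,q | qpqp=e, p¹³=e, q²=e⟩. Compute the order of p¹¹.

Compute successive powers until reaching e:
  (p¹¹)¹ = p¹¹, (p¹¹)² = p⁹, (p¹¹)³ = p⁷, (p¹¹)⁴ = p⁵, (p¹¹)⁵ = p³, (p¹¹)⁶ = p, (p¹¹)⁷ = p¹², (p¹¹)⁸ = p¹⁰, (p¹¹)⁹ = p⁸, (p¹¹)¹⁰ = p⁶, (p¹¹)¹¹ = p⁴, (p¹¹)¹² = p², (p¹¹)¹³ = e.
The smallest positive k with (p¹¹)ᵏ = e is 13.

Answer: 13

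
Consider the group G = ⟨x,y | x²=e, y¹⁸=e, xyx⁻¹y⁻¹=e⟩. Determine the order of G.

Enumerate words in the generators, reducing via the relations: the distinct elements are
  {e, x, y, xy, y², y³, y⁴, y⁵, y⁶, y⁷, y⁸, y⁹, xy², xy³, xy⁴, xy⁵, xy⁶, xy⁷, xy⁸, xy⁹, y¹², y¹³, y¹¹, y¹⁰, y¹⁴, y¹⁵, y¹⁶, y¹⁷, xy¹², xy¹³, xy¹¹, xy¹⁰, xy¹⁴, xy¹⁵, xy¹⁶, xy¹⁷}.
No further products give new elements, so |G| = 36.

Answer: 36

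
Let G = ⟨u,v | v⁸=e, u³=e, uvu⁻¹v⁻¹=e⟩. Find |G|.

Enumerate words in the generators, reducing via the relations: the distinct elements are
  {e, u, v, uv, u², v², v³, v⁴, v⁵, v⁶, v⁷, uv², uv³, uv⁴, uv⁵, uv⁶, uv⁷, u²v, u²v², u²v³, u²v⁴, u²v⁵, u²v⁶, u²v⁷}.
No further products give new elements, so |G| = 24.

Answer: 24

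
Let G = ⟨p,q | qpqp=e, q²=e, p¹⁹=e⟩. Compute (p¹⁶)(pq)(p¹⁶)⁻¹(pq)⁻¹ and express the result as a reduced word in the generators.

[(p¹⁶), (pq)] = (p¹⁶)·(pq)·(p¹⁶)⁻¹·(pq)⁻¹.
  (p¹⁶) · (pq) = p¹⁷q
  (p¹⁷q) · (p³) = p¹⁴q
  (p¹⁴q) · (pq) = p¹³

Answer: p¹³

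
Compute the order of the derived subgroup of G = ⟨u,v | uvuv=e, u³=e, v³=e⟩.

G' = [G, G] is generated by all commutators. The generator-pair commutators are: [u, v] = uv²u.
The subgroup they normally generate is {e, uv, u²v², uv²u}, of order 4.
Check: |G/G'| = 12/4 = 3 is the order of the abelianisation.

Answer: 4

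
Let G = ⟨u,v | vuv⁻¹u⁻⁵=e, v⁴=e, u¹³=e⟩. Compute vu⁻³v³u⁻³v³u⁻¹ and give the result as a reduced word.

Multiply left to right, reducing at each step:
  v · u⁻³ = u¹¹v
  (u¹¹v) · v³ = u¹¹
  (u¹¹) · u⁻³ = u⁸
  (u⁸) · v³ = u⁸v³
  (u⁸v³) · u⁻¹ = v³

Answer: v³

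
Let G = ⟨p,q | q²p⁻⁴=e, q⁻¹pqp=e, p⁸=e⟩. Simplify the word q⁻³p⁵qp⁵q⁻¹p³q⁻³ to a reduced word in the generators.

Multiply left to right, reducing at each step:
  q · p⁵ = p³q
  (p³q) · q = p⁷
  (p⁷) · p⁵ = p⁴
  (p⁴) · q⁻¹ = q
  q · p³ = pq⁻¹
  (pq⁻¹) · q⁻³ = p

Answer: p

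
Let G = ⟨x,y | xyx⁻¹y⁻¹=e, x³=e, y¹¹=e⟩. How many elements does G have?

Enumerate words in the generators, reducing via the relations: the distinct elements are
  {e, x, y, xy, x², y², y³, y⁴, y⁵, y⁶, y⁷, y⁸, y⁹, xy², xy³, xy⁴, xy⁵, xy⁶, xy⁷, xy⁸, xy⁹, x²y, y¹⁰, xy¹⁰, x²y², x²y³, x²y⁴, x²y⁵, x²y⁶, x²y⁷, x²y⁸, x²y⁹, x²y¹⁰}.
No further products give new elements, so |G| = 33.

Answer: 33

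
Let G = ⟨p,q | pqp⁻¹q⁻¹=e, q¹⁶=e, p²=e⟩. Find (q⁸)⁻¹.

The order of (q⁸) is 2 (smallest k with (q⁸)ᵏ = e), so (q⁸)⁻¹ = (q⁸)¹ = q⁸.
Check: (q⁸) · (q⁸) → (q⁸) · q⁸ = e, giving e as required.

Answer: q⁸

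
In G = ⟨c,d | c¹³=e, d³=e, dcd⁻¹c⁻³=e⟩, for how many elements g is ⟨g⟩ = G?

⟨g⟩ = G would require ord(g) = |G| = 39, but the maximum element order in G is 13 < 39. So G is not cyclic and no single element generates it: the count is 0.

Answer: 0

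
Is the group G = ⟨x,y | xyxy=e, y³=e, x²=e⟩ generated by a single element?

Every cyclic group is abelian. But x·y = xy while y·x = xy², so x·y ≠ y·x and G is not abelian. Hence G is not cyclic.

Answer: No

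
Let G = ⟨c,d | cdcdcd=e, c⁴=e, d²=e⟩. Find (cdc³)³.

Compute successive powers of (cdc³), reducing at each step:
  (cdc³)²: (cdc³) · c = cd;   (cd) · d = c;   c · c³ = e
  (cdc³)³: e · c = c;   c · d = cd;   (cd) · c³ = cdc³

Answer: cdc³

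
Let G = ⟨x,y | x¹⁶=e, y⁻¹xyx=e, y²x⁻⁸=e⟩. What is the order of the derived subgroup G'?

G' = [G, G] is generated by all commutators. The generator-pair commutators are: [x, y] = x².
The subgroup they normally generate is {e, x², x⁴, x⁶, x⁸, x¹⁰, x¹², x¹⁴}, of order 8.
Check: |G/G'| = 32/8 = 4 is the order of the abelianisation.

Answer: 8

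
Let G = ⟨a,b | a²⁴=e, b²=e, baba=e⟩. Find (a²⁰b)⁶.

Compute successive powers of (a²⁰b), reducing at each step:
  (a²⁰b)²: (a²⁰b) · a²⁰ = b;   b · b = e
  (a²⁰b)³: e · a²⁰ = a²⁰;   (a²⁰) · b = a²⁰b
  (a²⁰b)⁴: (a²⁰b) · a²⁰ = b;   b · b = e
  (a²⁰b)⁵: e · a²⁰ = a²⁰;   (a²⁰) · b = a²⁰b
  (a²⁰b)⁶: (a²⁰b) · a²⁰ = b;   b · b = e

Answer: e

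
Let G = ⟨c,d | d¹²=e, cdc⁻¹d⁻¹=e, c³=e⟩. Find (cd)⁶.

Compute successive powers of (cd), reducing at each step:
  (cd)²: (cd) · c = c²d;   (c²d) · d = c²d²
  (cd)³: (c²d²) · c = d²;   (d²) · d = d³
  (cd)⁴: (d³) · c = cd³;   (cd³) · d = cd⁴
  (cd)⁵: (cd⁴) · c = c²d⁴;   (c²d⁴) · d = c²d⁵
  (cd)⁶: (c²d⁵) · c = d⁵;   (d⁵) · d = d⁶

Answer: d⁶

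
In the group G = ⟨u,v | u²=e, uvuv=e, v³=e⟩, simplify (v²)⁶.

Compute successive powers of (v²), reducing at each step:
  (v²)²: (v²) · v² = v
  (v²)³: v · v² = e
  (v²)⁴: e · v² = v²
  (v²)⁵: (v²) · v² = v
  (v²)⁶: v · v² = e

Answer: e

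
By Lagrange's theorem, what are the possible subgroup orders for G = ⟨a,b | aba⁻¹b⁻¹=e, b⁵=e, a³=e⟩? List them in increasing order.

|G| = 15 = 3 · 5. By Lagrange's theorem the order of any subgroup divides 15; the divisors of 15 are 1, 3, 5, 15.

Answer: 1, 3, 5, 15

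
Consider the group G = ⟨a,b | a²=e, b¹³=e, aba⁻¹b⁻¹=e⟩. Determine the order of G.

Enumerate words in the generators, reducing via the relations: the distinct elements are
  {a, b, e, ab, b², b³, b⁴, b⁵, b⁶, b⁷, b⁸, b⁹, ab², ab³, ab⁴, ab⁵, ab⁶, ab⁷, ab⁸, ab⁹, b¹², b¹¹, b¹⁰, ab¹², ab¹¹, ab¹⁰}.
No further products give new elements, so |G| = 26.

Answer: 26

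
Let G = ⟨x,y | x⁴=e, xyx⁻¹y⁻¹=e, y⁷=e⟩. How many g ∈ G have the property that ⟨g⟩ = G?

G is cyclic of order 28. An element generates G iff its order is 28, and a cyclic group of order 28 has exactly φ(28) = 12 such elements.

Answer: 12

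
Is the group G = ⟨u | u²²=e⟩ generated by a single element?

|G| = 22. The element u has order 22 (its powers give 22 distinct elements), so ⟨u⟩ = G and G is cyclic.

Answer: Yes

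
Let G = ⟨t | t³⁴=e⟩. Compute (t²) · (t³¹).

Compute (t²) · (t³¹) by multiplying left to right and reducing via the relations at each step:
  (t²) · t³¹ = t³³

Answer: t³³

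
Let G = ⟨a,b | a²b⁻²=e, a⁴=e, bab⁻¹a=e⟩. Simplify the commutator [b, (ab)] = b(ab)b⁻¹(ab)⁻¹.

[b, (ab)] = b·(ab)·b⁻¹·(ab)⁻¹.
  b · (ab) = a
  a · (b⁻¹) = ab⁻¹
  (ab⁻¹) · (ab⁻¹) = a²

Answer: a²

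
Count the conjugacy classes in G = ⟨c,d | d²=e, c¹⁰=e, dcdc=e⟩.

The conjugacy classes (representative and size) are:
  [e] (size 1), [c] (size 2), [c²] (size 2), [c³] (size 2), [c⁴] (size 2), [c⁵] (size 1), [c²d] (size 5), [c³d] (size 5).
Class equation: 1 + 2 + 2 + 2 + 2 + 1 + 5 + 5 = 20 = |G|. So G has 8 conjugacy classes.

Answer: 8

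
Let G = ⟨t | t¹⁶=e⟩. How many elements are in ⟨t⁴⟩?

|⟨t⁴⟩| equals the order of t⁴. Compute successive powers until reaching e:
  (t⁴)¹ = t⁴, (t⁴)² = t⁸, (t⁴)³ = t¹², (t⁴)⁴ = e.
The smallest positive k with (t⁴)ᵏ = e is 4, so |⟨t⁴⟩| = 4.

Answer: 4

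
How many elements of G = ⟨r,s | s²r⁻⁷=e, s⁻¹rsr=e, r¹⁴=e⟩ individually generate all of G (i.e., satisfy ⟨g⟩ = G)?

⟨g⟩ = G would require ord(g) = |G| = 28, but the maximum element order in G is 14 < 28. So G is not cyclic and no single element generates it: the count is 0.

Answer: 0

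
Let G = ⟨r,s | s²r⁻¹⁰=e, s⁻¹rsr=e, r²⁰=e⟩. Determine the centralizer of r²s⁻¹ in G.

⟨r²s⁻¹⟩ ⊆ C_G(r²s⁻¹) since powers of r²s⁻¹ commute with r²s⁻¹; so |C_G(r²s⁻¹)| ≥ |⟨r²s⁻¹⟩| = 4.
By orbit–stabilizer, |C_G(r²s⁻¹)| = |G| / |conj. class of r²s⁻¹| = 40 / 10 = 4.
The 4 elements commuting with r²s⁻¹ are {e, r¹⁰, r²s, r²s⁻¹}.

Answer: {e, r¹⁰, r²s, r²s⁻¹}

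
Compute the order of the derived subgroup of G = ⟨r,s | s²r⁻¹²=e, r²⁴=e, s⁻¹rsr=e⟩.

G' = [G, G] is generated by all commutators. The generator-pair commutators are: [r, s] = r².
The subgroup they normally generate is {e, r², r⁴, r⁶, r⁸, r¹⁰, r¹², r¹⁴, r¹⁶, r¹⁸, r²⁰, r²²}, of order 12.
Check: |G/G'| = 48/12 = 4 is the order of the abelianisation.

Answer: 12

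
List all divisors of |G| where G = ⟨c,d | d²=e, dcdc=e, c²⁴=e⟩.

|G| = 48 = 2⁴ · 3. By Lagrange's theorem the order of any subgroup divides 48; the divisors of 48 are 1, 2, 3, 4, 6, 8, 12, 16, 24, 48.

Answer: 1, 2, 3, 4, 6, 8, 12, 16, 24, 48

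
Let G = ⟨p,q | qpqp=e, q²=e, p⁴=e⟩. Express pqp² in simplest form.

Multiply left to right, reducing at each step:
  p · q = pq
  (pq) · p² = p³q

Answer: p³q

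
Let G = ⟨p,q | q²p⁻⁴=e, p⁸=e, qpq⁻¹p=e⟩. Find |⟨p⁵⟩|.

|⟨p⁵⟩| equals the order of p⁵. Compute successive powers until reaching e:
  (p⁵)¹ = p⁵, (p⁵)² = p², (p⁵)³ = p⁷, (p⁵)⁴ = p⁴, (p⁵)⁵ = p, (p⁵)⁶ = p⁶, (p⁵)⁷ = p³, (p⁵)⁸ = e.
The smallest positive k with (p⁵)ᵏ = e is 8, so |⟨p⁵⟩| = 8.

Answer: 8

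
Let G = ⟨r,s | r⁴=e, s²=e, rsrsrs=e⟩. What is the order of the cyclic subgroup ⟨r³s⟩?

|⟨r³s⟩| equals the order of r³s. Compute successive powers until reaching e:
  (r³s)¹ = r³s, (r³s)² = sr, (r³s)³ = e.
The smallest positive k with (r³s)ᵏ = e is 3, so |⟨r³s⟩| = 3.

Answer: 3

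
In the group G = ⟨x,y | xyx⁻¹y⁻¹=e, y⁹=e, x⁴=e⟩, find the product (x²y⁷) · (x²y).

Compute (x²y⁷) · (x²y) by multiplying left to right and reducing via the relations at each step:
  (x²y⁷) · x² = y⁷
  (y⁷) · y = y⁸

Answer: y⁸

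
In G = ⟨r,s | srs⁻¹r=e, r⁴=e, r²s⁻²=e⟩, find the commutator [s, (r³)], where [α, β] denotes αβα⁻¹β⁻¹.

[s, (r³)] = s·(r³)·s⁻¹·(r³)⁻¹.
  s · (r³) = rs
  (rs) · (s⁻¹) = r
  r · r = r²

Answer: r²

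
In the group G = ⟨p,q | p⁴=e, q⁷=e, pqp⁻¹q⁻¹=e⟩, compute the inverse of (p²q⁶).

The order of (p²q⁶) is 14 (smallest k with (p²q⁶)ᵏ = e), so (p²q⁶)⁻¹ = (p²q⁶)¹³ = p²q.
Check: (p²q⁶) · (p²q) → (p²q⁶) · p² = q⁶;   (q⁶) · q = e, giving e as required.

Answer: p²q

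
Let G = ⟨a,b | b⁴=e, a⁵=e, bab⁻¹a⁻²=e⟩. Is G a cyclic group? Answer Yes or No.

Every cyclic group is abelian. But a·b = ab while b·a = a²b, so a·b ≠ b·a and G is not abelian. Hence G is not cyclic.

Answer: No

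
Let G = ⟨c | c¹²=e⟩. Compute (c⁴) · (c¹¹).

Compute (c⁴) · (c¹¹) by multiplying left to right and reducing via the relations at each step:
  (c⁴) · c¹¹ = c³

Answer: c³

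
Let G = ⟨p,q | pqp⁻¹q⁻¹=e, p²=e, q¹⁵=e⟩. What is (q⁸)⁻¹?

The order of (q⁸) is 15 (smallest k with (q⁸)ᵏ = e), so (q⁸)⁻¹ = (q⁸)¹⁴ = q⁷.
Check: (q⁸) · (q⁷) → (q⁸) · q⁷ = e, giving e as required.

Answer: q⁷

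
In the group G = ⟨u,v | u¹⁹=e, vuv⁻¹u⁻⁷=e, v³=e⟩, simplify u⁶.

Compute successive powers of u, reducing at each step:
  u²: u · u = u²
  u³: (u²) · u = u³
  u⁴: (u³) · u = u⁴
  u⁵: (u⁴) · u = u⁵
  u⁶: (u⁵) · u = u⁶

Answer: u⁶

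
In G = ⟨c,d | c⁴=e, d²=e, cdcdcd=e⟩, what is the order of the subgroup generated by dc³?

|⟨dc³⟩| equals the order of dc³. Compute successive powers until reaching e:
  (dc³)¹ = dc³, (dc³)² = cd, (dc³)³ = e.
The smallest positive k with (dc³)ᵏ = e is 3, so |⟨dc³⟩| = 3.

Answer: 3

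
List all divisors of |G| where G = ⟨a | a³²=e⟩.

|G| = 32 = 2⁵. By Lagrange's theorem the order of any subgroup divides 32; the divisors of 32 are 1, 2, 4, 8, 16, 32.

Answer: 1, 2, 4, 8, 16, 32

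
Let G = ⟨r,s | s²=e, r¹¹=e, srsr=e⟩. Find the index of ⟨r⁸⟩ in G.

First find ord(r⁸) by computing successive powers:
  (r⁸)¹ = r⁸, (r⁸)² = r⁵, (r⁸)³ = r², (r⁸)⁴ = r¹⁰, (r⁸)⁵ = r⁷, (r⁸)⁶ = r⁴, (r⁸)⁷ = r, (r⁸)⁸ = r⁹, (r⁸)⁹ = r⁶, (r⁸)¹⁰ = r³, (r⁸)¹¹ = e.
So |⟨r⁸⟩| = ord(r⁸) = 11. With |G| = 22, by Lagrange [G : ⟨r⁸⟩] = 22/11 = 2.

Answer: 2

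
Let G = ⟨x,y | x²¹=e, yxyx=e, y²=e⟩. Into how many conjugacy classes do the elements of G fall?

The conjugacy classes (representative and size) are:
  [e] (size 1), [x²⁰] (size 2), [x²] (size 2), [x³] (size 2), [x¹⁷] (size 2), [x⁵] (size 2), [x⁶] (size 2), [x⁷] (size 2), [x⁸] (size 2), [x⁹] (size 2), [x¹⁰] (size 2), [y] (size 21).
Class equation: 1 + 2 + 2 + 2 + 2 + 2 + 2 + 2 + 2 + 2 + 2 + 21 = 42 = |G|. So G has 12 conjugacy classes.

Answer: 12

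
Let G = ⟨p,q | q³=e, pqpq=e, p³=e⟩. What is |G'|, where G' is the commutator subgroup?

G' = [G, G] is generated by all commutators. The generator-pair commutators are: [p, q] = pq²p.
The subgroup they normally generate is {e, pq, p²q², pq²p}, of order 4.
Check: |G/G'| = 12/4 = 3 is the order of the abelianisation.

Answer: 4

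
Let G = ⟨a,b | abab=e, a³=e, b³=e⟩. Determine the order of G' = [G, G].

G' = [G, G] is generated by all commutators. The generator-pair commutators are: [a, b] = ab²a.
The subgroup they normally generate is {e, ab, a²b², ab²a}, of order 4.
Check: |G/G'| = 12/4 = 3 is the order of the abelianisation.

Answer: 4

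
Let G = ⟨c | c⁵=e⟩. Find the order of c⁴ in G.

Compute successive powers until reaching e:
  (c⁴)¹ = c⁴, (c⁴)² = c³, (c⁴)³ = c², (c⁴)⁴ = c, (c⁴)⁵ = e.
The smallest positive k with (c⁴)ᵏ = e is 5.

Answer: 5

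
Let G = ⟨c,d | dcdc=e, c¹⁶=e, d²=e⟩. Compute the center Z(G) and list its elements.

An element z ∈ Z(G) iff z commutes with every generator.
For example c⁸ is central: (c⁸)·c = c⁹ = c·(c⁸); (c⁸)·d = c⁸d = d·(c⁸).
Whereas c ∉ Z(G) since c·d = cd ≠ c¹⁵d = d·c.
Checking each of the 32 elements this way gives Z(G) = {e, c⁸}, of order 2.

Answer: {e, c⁸}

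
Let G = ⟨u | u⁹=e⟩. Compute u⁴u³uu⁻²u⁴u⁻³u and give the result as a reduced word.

Multiply left to right, reducing at each step:
  (u⁴) · u³ = u⁷
  (u⁷) · u = u⁸
  (u⁸) · u⁻² = u⁶
  (u⁶) · u⁴ = u
  u · u⁻³ = u⁷
  (u⁷) · u = u⁸

Answer: u⁸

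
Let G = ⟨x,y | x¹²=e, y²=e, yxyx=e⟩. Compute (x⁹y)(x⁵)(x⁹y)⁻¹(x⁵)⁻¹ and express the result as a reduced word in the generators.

[(x⁹y), (x⁵)] = (x⁹y)·(x⁵)·(x⁹y)⁻¹·(x⁵)⁻¹.
  (x⁹y) · (x⁵) = x⁴y
  (x⁴y) · (x⁹y) = x⁷
  (x⁷) · (x⁷) = x²

Answer: x²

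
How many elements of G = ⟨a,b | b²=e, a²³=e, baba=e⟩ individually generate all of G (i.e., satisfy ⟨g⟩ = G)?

⟨g⟩ = G would require ord(g) = |G| = 46, but the maximum element order in G is 23 < 46. So G is not cyclic and no single element generates it: the count is 0.

Answer: 0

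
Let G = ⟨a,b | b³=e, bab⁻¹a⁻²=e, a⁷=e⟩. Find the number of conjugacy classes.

The conjugacy classes (representative and size) are:
  [e] (size 1), [a²] (size 3), [a⁵] (size 3), [b] (size 7), [b²] (size 7).
Class equation: 1 + 3 + 3 + 7 + 7 = 21 = |G|. So G has 5 conjugacy classes.

Answer: 5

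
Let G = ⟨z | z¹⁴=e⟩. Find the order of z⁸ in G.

Compute successive powers until reaching e:
  (z⁸)¹ = z⁸, (z⁸)² = z², (z⁸)³ = z¹⁰, (z⁸)⁴ = z⁴, (z⁸)⁵ = z¹², (z⁸)⁶ = z⁶, (z⁸)⁷ = e.
The smallest positive k with (z⁸)ᵏ = e is 7.

Answer: 7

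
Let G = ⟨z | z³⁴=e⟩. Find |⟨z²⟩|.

|⟨z²⟩| equals the order of z². Compute successive powers until reaching e:
  (z²)¹ = z², (z²)² = z⁴, (z²)³ = z⁶, (z²)⁴ = z⁸, (z²)⁵ = z¹⁰, (z²)⁶ = z¹², (z²)⁷ = z¹⁴, (z²)⁸ = z¹⁶, (z²)⁹ = z¹⁸, (z²)¹⁰ = z²⁰, (z²)¹¹ = z²², (z²)¹² = z²⁴, (z²)¹³ = z²⁶, (z²)¹⁴ = z²⁸, (z²)¹⁵ = z³⁰, (z²)¹⁶ = z³², (z²)¹⁷ = e.
The smallest positive k with (z²)ᵏ = e is 17, so |⟨z²⟩| = 17.

Answer: 17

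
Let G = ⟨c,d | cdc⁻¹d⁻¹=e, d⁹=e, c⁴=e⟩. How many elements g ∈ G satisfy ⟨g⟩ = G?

G is cyclic of order 36. An element generates G iff its order is 36, and a cyclic group of order 36 has exactly φ(36) = 12 such elements.

Answer: 12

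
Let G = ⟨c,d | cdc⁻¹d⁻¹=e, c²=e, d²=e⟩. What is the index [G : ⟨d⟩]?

First find ord(d) by computing successive powers:
  d¹ = d, d² = e.
So |⟨d⟩| = ord(d) = 2. With |G| = 4, by Lagrange [G : ⟨d⟩] = 4/2 = 2.

Answer: 2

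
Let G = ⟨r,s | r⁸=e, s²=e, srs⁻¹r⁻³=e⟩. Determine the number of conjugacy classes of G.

The conjugacy classes (representative and size) are:
  [e] (size 1), [r³] (size 2), [r²] (size 2), [r⁴] (size 1), [r⁵] (size 2), [r⁴s] (size 4), [rs] (size 4).
Class equation: 1 + 2 + 2 + 1 + 2 + 4 + 4 = 16 = |G|. So G has 7 conjugacy classes.

Answer: 7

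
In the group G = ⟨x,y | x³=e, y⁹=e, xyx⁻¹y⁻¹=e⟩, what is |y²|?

Compute successive powers until reaching e:
  (y²)¹ = y², (y²)² = y⁴, (y²)³ = y⁶, (y²)⁴ = y⁸, (y²)⁵ = y, (y²)⁶ = y³, (y²)⁷ = y⁵, (y²)⁸ = y⁷, (y²)⁹ = e.
The smallest positive k with (y²)ᵏ = e is 9.

Answer: 9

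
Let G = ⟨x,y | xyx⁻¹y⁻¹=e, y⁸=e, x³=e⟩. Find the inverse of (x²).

The order of (x²) is 3 (smallest k with (x²)ᵏ = e), so (x²)⁻¹ = (x²)² = x.
Check: (x²) · x → (x²) · x = e, giving e as required.

Answer: x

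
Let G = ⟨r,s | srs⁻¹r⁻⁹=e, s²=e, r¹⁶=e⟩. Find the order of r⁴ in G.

Compute successive powers until reaching e:
  (r⁴)¹ = r⁴, (r⁴)² = r⁸, (r⁴)³ = r¹², (r⁴)⁴ = e.
The smallest positive k with (r⁴)ᵏ = e is 4.

Answer: 4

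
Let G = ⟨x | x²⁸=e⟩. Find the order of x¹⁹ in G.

Compute successive powers until reaching e:
  (x¹⁹)¹ = x¹⁹, (x¹⁹)² = x¹⁰, (x¹⁹)³ = x, (x¹⁹)⁴ = x²⁰, (x¹⁹)⁵ = x¹¹, (x¹⁹)⁶ = x², (x¹⁹)⁷ = x²¹, (x¹⁹)⁸ = x¹², (x¹⁹)⁹ = x³, (x¹⁹)¹⁰ = x²², (x¹⁹)¹¹ = x¹³, (x¹⁹)¹² = x⁴, (x¹⁹)¹³ = x²³, (x¹⁹)¹⁴ = x¹⁴, (x¹⁹)¹⁵ = x⁵, (x¹⁹)¹⁶ = x²⁴, (x¹⁹)¹⁷ = x¹⁵, (x¹⁹)¹⁸ = x⁶, (x¹⁹)¹⁹ = x²⁵, (x¹⁹)²⁰ = x¹⁶, (x¹⁹)²¹ = x⁷, (x¹⁹)²² = x²⁶, (x¹⁹)²³ = x¹⁷, (x¹⁹)²⁴ = x⁸, (x¹⁹)²⁵ = x²⁷, (x¹⁹)²⁶ = x¹⁸, (x¹⁹)²⁷ = x⁹, (x¹⁹)²⁸ = e.
The smallest positive k with (x¹⁹)ᵏ = e is 28.

Answer: 28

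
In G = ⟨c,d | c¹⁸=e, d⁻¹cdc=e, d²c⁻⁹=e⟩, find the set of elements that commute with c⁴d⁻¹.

⟨c⁴d⁻¹⟩ ⊆ C_G(c⁴d⁻¹) since powers of c⁴d⁻¹ commute with c⁴d⁻¹; so |C_G(c⁴d⁻¹)| ≥ |⟨c⁴d⁻¹⟩| = 4.
By orbit–stabilizer, |C_G(c⁴d⁻¹)| = |G| / |conj. class of c⁴d⁻¹| = 36 / 9 = 4.
The 4 elements commuting with c⁴d⁻¹ are {e, c⁹, c⁴d, c⁴d⁻¹}.

Answer: {e, c⁹, c⁴d, c⁴d⁻¹}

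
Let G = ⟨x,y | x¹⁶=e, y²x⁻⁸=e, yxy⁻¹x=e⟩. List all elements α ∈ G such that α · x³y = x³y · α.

⟨x³y⟩ ⊆ C_G(x³y) since powers of x³y commute with x³y; so |C_G(x³y)| ≥ |⟨x³y⟩| = 4.
By orbit–stabilizer, |C_G(x³y)| = |G| / |conj. class of x³y| = 32 / 8 = 4.
The 4 elements commuting with x³y are {e, x⁸, x³y, x³y⁻¹}.

Answer: {e, x⁸, x³y, x³y⁻¹}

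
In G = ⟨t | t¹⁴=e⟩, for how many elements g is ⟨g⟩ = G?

G is cyclic of order 14. An element generates G iff its order is 14, and a cyclic group of order 14 has exactly φ(14) = 6 such elements.

Answer: 6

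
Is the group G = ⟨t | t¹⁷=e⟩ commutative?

G has a single generator, so G is cyclic and hence abelian.

Answer: Yes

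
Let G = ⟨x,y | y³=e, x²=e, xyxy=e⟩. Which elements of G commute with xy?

⟨xy⟩ ⊆ C_G(xy) since powers of xy commute with xy; so |C_G(xy)| ≥ |⟨xy⟩| = 2.
By orbit–stabilizer, |C_G(xy)| = |G| / |conj. class of xy| = 6 / 3 = 2.
The 2 elements commuting with xy are {e, xy}.

Answer: {e, xy}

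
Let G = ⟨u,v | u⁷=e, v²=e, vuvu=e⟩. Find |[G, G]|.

G' = [G, G] is generated by all commutators. The generator-pair commutators are: [u, v] = u².
The subgroup they normally generate is {e, u, u², u³, u⁴, u⁵, u⁶}, of order 7.
Check: |G/G'| = 14/7 = 2 is the order of the abelianisation.

Answer: 7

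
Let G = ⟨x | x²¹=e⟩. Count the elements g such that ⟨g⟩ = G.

G is cyclic of order 21. An element generates G iff its order is 21, and a cyclic group of order 21 has exactly φ(21) = 12 such elements.

Answer: 12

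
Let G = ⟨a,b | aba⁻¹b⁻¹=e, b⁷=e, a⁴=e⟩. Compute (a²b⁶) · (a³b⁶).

Compute (a²b⁶) · (a³b⁶) by multiplying left to right and reducing via the relations at each step:
  (a²b⁶) · a³ = ab⁶
  (ab⁶) · b⁶ = ab⁵

Answer: ab⁵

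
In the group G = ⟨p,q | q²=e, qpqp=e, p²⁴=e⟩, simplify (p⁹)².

Compute successive powers of (p⁹), reducing at each step:
  (p⁹)²: (p⁹) · p⁹ = p¹⁸

Answer: p¹⁸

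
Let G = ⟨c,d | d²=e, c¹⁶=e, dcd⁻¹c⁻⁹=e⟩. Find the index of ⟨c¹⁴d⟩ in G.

First find ord(c¹⁴d) by computing successive powers:
  (c¹⁴d)¹ = c¹⁴d, (c¹⁴d)² = c¹², (c¹⁴d)³ = c¹⁰d, (c¹⁴d)⁴ = c⁸, (c¹⁴d)⁵ = c⁶d, (c¹⁴d)⁶ = c⁴, (c¹⁴d)⁷ = c²d, (c¹⁴d)⁸ = e.
So |⟨c¹⁴d⟩| = ord(c¹⁴d) = 8. With |G| = 32, by Lagrange [G : ⟨c¹⁴d⟩] = 32/8 = 4.

Answer: 4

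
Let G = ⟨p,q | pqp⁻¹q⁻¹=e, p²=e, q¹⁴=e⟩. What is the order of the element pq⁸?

Compute successive powers until reaching e:
  (pq⁸)¹ = pq⁸, (pq⁸)² = q², (pq⁸)³ = pq¹⁰, (pq⁸)⁴ = q⁴, (pq⁸)⁵ = pq¹², (pq⁸)⁶ = q⁶, (pq⁸)⁷ = p, (pq⁸)⁸ = q⁸, (pq⁸)⁹ = pq², (pq⁸)¹⁰ = q¹⁰, (pq⁸)¹¹ = pq⁴, (pq⁸)¹² = q¹², (pq⁸)¹³ = pq⁶, (pq⁸)¹⁴ = e.
The smallest positive k with (pq⁸)ᵏ = e is 14.

Answer: 14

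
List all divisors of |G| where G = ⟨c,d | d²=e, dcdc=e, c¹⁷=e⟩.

|G| = 34 = 2 · 17. By Lagrange's theorem the order of any subgroup divides 34; the divisors of 34 are 1, 2, 17, 34.

Answer: 1, 2, 17, 34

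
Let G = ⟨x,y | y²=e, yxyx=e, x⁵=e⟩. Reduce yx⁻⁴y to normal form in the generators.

Multiply left to right, reducing at each step:
  y · x⁻⁴ = x⁴y
  (x⁴y) · y = x⁴

Answer: x⁴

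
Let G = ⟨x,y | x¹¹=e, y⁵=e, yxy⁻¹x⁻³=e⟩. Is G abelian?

x·y = xy but y·x = x³y, so x·y ≠ y·x and G is not abelian.

Answer: No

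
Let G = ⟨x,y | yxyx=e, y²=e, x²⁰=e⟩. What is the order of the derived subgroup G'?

G' = [G, G] is generated by all commutators. The generator-pair commutators are: [x, y] = x².
The subgroup they normally generate is {e, x², x⁴, x⁶, x⁸, x¹⁰, x¹², x¹⁴, x¹⁶, x¹⁸}, of order 10.
Check: |G/G'| = 40/10 = 4 is the order of the abelianisation.

Answer: 10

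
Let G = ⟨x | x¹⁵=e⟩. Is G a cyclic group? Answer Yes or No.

|G| = 15. The element x has order 15 (its powers give 15 distinct elements), so ⟨x⟩ = G and G is cyclic.

Answer: Yes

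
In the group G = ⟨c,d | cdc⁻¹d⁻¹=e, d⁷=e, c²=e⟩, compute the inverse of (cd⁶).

The order of (cd⁶) is 14 (smallest k with (cd⁶)ᵏ = e), so (cd⁶)⁻¹ = (cd⁶)¹³ = cd.
Check: (cd⁶) · (cd) → (cd⁶) · c = d⁶;   (d⁶) · d = e, giving e as required.

Answer: cd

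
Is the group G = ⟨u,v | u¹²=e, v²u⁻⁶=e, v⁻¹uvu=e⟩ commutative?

u·v = uv but v·u = u⁵v⁻¹, so u·v ≠ v·u and G is not abelian.

Answer: No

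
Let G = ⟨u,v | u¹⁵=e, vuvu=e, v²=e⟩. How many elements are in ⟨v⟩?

|⟨v⟩| equals the order of v. Compute successive powers until reaching e:
  v¹ = v, v² = e.
The smallest positive k with vᵏ = e is 2, so |⟨v⟩| = 2.

Answer: 2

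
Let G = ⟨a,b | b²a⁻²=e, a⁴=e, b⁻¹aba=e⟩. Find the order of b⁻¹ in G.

Compute successive powers until reaching e:
  (b⁻¹)¹ = b⁻¹, (b⁻¹)² = a², (b⁻¹)³ = b, (b⁻¹)⁴ = e.
The smallest positive k with (b⁻¹)ᵏ = e is 4.

Answer: 4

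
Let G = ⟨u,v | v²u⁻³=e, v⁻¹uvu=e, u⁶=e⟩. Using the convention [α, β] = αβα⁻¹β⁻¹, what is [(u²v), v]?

[(u²v), v] = (u²v)·v·(u²v)⁻¹·v⁻¹.
  (u²v) · v = u⁵
  (u⁵) · (u²v⁻¹) = uv⁻¹
  (uv⁻¹) · (v⁻¹) = u⁴

Answer: u⁴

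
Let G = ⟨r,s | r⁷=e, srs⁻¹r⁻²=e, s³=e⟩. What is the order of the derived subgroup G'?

G' = [G, G] is generated by all commutators. The generator-pair commutators are: [r, s] = r⁶.
The subgroup they normally generate is {e, r, r², r³, r⁴, r⁵, r⁶}, of order 7.
Check: |G/G'| = 21/7 = 3 is the order of the abelianisation.

Answer: 7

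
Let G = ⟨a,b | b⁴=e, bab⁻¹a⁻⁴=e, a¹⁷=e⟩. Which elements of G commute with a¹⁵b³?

⟨a¹⁵b³⟩ ⊆ C_G(a¹⁵b³) since powers of a¹⁵b³ commute with a¹⁵b³; so |C_G(a¹⁵b³)| ≥ |⟨a¹⁵b³⟩| = 4.
By orbit–stabilizer, |C_G(a¹⁵b³)| = |G| / |conj. class of a¹⁵b³| = 68 / 17 = 4.
The 4 elements commuting with a¹⁵b³ are {e, a⁸b, a⁶b², a¹⁵b³}.

Answer: {e, a⁸b, a⁶b², a¹⁵b³}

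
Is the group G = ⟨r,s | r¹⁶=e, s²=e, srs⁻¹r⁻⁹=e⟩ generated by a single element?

Every cyclic group is abelian. But r·s = rs while s·r = r⁹s, so r·s ≠ s·r and G is not abelian. Hence G is not cyclic.

Answer: No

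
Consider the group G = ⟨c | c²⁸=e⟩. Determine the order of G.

G is generated by a single element, so G is cyclic. The relator gives c²⁸ = e and no smaller power is forced to be e, so the 28 powers {c, e, c², c³, c⁴, c⁵, c⁶, c⁷, c⁸, c⁹, c²², c²³, c²¹, c²⁰, c²⁴, c²⁵, c²⁶, c²⁷, c¹², c¹³, c¹¹, c¹⁰, c¹⁴, c¹⁵, c¹⁶, c¹⁷, c¹⁸, c¹⁹} are distinct. Hence |G| = 28.

Answer: 28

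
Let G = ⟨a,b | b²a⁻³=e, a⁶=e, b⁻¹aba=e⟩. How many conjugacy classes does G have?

The conjugacy classes (representative and size) are:
  [e] (size 1), [a] (size 2), [a²] (size 2), [a³] (size 1), [ab⁻¹] (size 3), [a²b⁻¹] (size 3).
Class equation: 1 + 2 + 2 + 1 + 3 + 3 = 12 = |G|. So G has 6 conjugacy classes.

Answer: 6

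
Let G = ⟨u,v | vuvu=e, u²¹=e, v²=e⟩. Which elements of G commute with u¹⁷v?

⟨u¹⁷v⟩ ⊆ C_G(u¹⁷v) since powers of u¹⁷v commute with u¹⁷v; so |C_G(u¹⁷v)| ≥ |⟨u¹⁷v⟩| = 2.
By orbit–stabilizer, |C_G(u¹⁷v)| = |G| / |conj. class of u¹⁷v| = 42 / 21 = 2.
The 2 elements commuting with u¹⁷v are {e, u¹⁷v}.

Answer: {e, u¹⁷v}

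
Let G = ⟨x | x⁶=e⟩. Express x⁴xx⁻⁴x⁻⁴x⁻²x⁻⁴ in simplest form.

Multiply left to right, reducing at each step:
  (x⁴) · x = x⁵
  (x⁵) · x⁻⁴ = x
  x · x⁻⁴ = x³
  (x³) · x⁻² = x
  x · x⁻⁴ = x³

Answer: x³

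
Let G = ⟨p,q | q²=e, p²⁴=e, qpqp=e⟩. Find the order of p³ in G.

Compute successive powers until reaching e:
  (p³)¹ = p³, (p³)² = p⁶, (p³)³ = p⁹, (p³)⁴ = p¹², (p³)⁵ = p¹⁵, (p³)⁶ = p¹⁸, (p³)⁷ = p²¹, (p³)⁸ = e.
The smallest positive k with (p³)ᵏ = e is 8.

Answer: 8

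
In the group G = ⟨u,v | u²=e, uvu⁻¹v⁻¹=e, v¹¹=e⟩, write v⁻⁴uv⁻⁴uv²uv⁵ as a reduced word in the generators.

Multiply left to right, reducing at each step:
  (v⁷) · u = uv⁷
  (uv⁷) · v⁻⁴ = uv³
  (uv³) · u = v³
  (v³) · v² = v⁵
  (v⁵) · u = uv⁵
  (uv⁵) · v⁵ = uv¹⁰

Answer: uv¹⁰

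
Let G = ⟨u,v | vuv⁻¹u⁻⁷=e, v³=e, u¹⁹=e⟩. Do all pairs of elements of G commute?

u·v = uv but v·u = u⁷v, so u·v ≠ v·u and G is not abelian.

Answer: No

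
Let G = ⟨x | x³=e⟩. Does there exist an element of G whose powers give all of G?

|G| = 3. The element x has order 3 (its powers give 3 distinct elements), so ⟨x⟩ = G and G is cyclic.

Answer: Yes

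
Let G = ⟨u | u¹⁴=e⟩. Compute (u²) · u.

Compute (u²) · u by multiplying left to right and reducing via the relations at each step:
  (u²) · u = u³

Answer: u³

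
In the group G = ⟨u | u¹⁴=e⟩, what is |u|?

Compute successive powers until reaching e:
  u¹ = u, u² = u², u³ = u³, u⁴ = u⁴, u⁵ = u⁵, u⁶ = u⁶, u⁷ = u⁷, u⁸ = u⁸, u⁹ = u⁹, u¹⁰ = u¹⁰, u¹¹ = u¹¹, u¹² = u¹², u¹³ = u¹³, u¹⁴ = e.
The smallest positive k with uᵏ = e is 14.

Answer: 14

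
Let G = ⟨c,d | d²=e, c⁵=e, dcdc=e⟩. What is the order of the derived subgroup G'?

G' = [G, G] is generated by all commutators. The generator-pair commutators are: [c, d] = c².
The subgroup they normally generate is {e, c, c², c³, c⁴}, of order 5.
Check: |G/G'| = 10/5 = 2 is the order of the abelianisation.

Answer: 5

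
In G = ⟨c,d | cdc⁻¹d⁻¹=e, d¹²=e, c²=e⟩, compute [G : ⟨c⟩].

First find ord(c) by computing successive powers:
  c¹ = c, c² = e.
So |⟨c⟩| = ord(c) = 2. With |G| = 24, by Lagrange [G : ⟨c⟩] = 24/2 = 12.

Answer: 12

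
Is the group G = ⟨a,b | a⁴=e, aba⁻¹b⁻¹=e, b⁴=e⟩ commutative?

Each pair of generators commutes: a·b = ab = b·a. Since the generators pairwise commute, every element of G commutes with every other, so G is abelian.

Answer: Yes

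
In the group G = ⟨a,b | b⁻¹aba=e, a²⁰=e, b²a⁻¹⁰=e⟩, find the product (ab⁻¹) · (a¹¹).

Compute (ab⁻¹) · (a¹¹) by multiplying left to right and reducing via the relations at each step:
  (ab⁻¹) · a¹¹ = b

Answer: b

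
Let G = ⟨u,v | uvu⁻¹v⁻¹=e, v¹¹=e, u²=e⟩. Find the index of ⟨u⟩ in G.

First find ord(u) by computing successive powers:
  u¹ = u, u² = e.
So |⟨u⟩| = ord(u) = 2. With |G| = 22, by Lagrange [G : ⟨u⟩] = 22/2 = 11.

Answer: 11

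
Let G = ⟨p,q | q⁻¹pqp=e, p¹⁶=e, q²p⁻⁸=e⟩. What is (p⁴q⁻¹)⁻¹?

The order of (p⁴q⁻¹) is 4 (smallest k with (p⁴q⁻¹)ᵏ = e), so (p⁴q⁻¹)⁻¹ = (p⁴q⁻¹)³ = p⁴q.
Check: (p⁴q⁻¹) · (p⁴q) → (p⁴q⁻¹) · p⁴ = q⁻¹;   (q⁻¹) · q = e, giving e as required.

Answer: p⁴q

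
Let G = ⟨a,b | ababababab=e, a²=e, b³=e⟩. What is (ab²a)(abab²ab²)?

Compute (ab²a) · (abab²ab²) by multiplying left to right and reducing via the relations at each step:
  (ab²a) · a = ab²
  (ab²) · b = a
  a · a = e
  e · b² = b²
  (b²) · a = b²a
  (b²a) · b² = b²ab²

Answer: b²ab²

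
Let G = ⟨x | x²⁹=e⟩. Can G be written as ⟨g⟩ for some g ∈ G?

|G| = 29. The element x has order 29 (its powers give 29 distinct elements), so ⟨x⟩ = G and G is cyclic.

Answer: Yes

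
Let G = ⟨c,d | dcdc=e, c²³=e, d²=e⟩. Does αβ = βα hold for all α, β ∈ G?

c·d = cd but d·c = c²²d, so c·d ≠ d·c and G is not abelian.

Answer: No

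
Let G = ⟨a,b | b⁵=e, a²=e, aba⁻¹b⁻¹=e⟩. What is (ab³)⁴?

Compute successive powers of (ab³), reducing at each step:
  (ab³)²: (ab³) · a = b³;   (b³) · b³ = b
  (ab³)³: b · a = ab;   (ab) · b³ = ab⁴
  (ab³)⁴: (ab⁴) · a = b⁴;   (b⁴) · b³ = b²

Answer: b²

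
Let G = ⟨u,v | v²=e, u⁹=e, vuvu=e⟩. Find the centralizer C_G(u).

⟨u⟩ ⊆ C_G(u) since powers of u commute with u; so |C_G(u)| ≥ |⟨u⟩| = 9.
By orbit–stabilizer, |C_G(u)| = |G| / |conj. class of u| = 18 / 2 = 9.
The 9 elements commuting with u are {e, u, u², u³, u⁴, u⁵, u⁶, u⁷, u⁸}.

Answer: {e, u, u², u³, u⁴, u⁵, u⁶, u⁷, u⁸}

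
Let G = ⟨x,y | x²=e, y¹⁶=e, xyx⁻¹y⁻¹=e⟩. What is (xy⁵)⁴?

Compute successive powers of (xy⁵), reducing at each step:
  (xy⁵)²: (xy⁵) · x = y⁵;   (y⁵) · y⁵ = y¹⁰
  (xy⁵)³: (y¹⁰) · x = xy¹⁰;   (xy¹⁰) · y⁵ = xy¹⁵
  (xy⁵)⁴: (xy¹⁵) · x = y¹⁵;   (y¹⁵) · y⁵ = y⁴

Answer: y⁴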